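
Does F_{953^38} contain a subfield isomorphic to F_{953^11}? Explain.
No: F_{953^11} is not a subfield of F_{953^38}

F_{p^m} embeds in F_{p^n} iff m | n. Here 11 ∤ 38 (since 38 = 3·11 + 5 with remainder 5 ≠ 0), so F_{953^11} is not a subfield of F_{953^38}. Equivalently: if it were, the tower law would give 11 = [F_{953^11}:F_953] dividing [F_{953^38}:F_953] = 38, contradiction.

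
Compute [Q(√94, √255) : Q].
[Q(√94, √255) : Q] = 4

[Q(√94):Q] = 2 (min poly x^2 - 94, irreducible since 94 is squarefree > 1). For the top step, suppose √255 ∈ Q(√94), say √255 = c + d√94 with c, d ∈ Q. Squaring: 255 = c^2 + 94d^2 + 2cd√94. Since √94 ∉ Q this forces 2cd = 0. If d = 0 then √255 = c ∈ Q, contradicting 255 squarefree > 1. If c = 0 then 255 = 94d^2, so 94·255 = (94d)^2 is a perfect square in Q — but 94·255 = 23970 is not a perfect square (since 94 and 255 are distinct squarefree integers). Contradiction. Hence √255 ∉ Q(√94), so x^2 - 255 stays irreducible over Q(√94) and [Q(√94, √255) : Q(√94)] = 2. By the tower law, [Q(√94, √255) : Q] = 2 · 2 = 4.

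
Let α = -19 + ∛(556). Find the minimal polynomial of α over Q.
m_α(x) = x^3 + 57x^2 + 1083x + 6303

Set β = α + 19 = ∛(556), so β^3 = 556. Then (α + 19)^3 - 556 = 0, i.e. α is a root of g(x) = (x + 19)^3 - 556 = x^3 + 57x^2 + 1083x + 6303. Since g(x) = h(x + 19) where h(x) = x^3 - 556, and h is irreducible over Q (because 556 is not a perfect cube, so h has no rational root, and a monic cubic with no rational root is irreducible), g is also irreducible (irreducibility is preserved under the substitution x → x + 19). Hence m_α(x) = x^3 + 57x^2 + 1083x + 6303.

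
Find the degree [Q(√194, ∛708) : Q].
[Q(√194, ∛708) : Q] = 6

Let L = Q(√194, ∛708). Since Q(√194) ⊂ L and [Q(√194):Q] = 2, the tower law gives 2 | [L:Q]. Likewise Q(∛708) ⊂ L with [Q(∛708):Q] = 3 (because 708 is not a perfect cube), so 3 | [L:Q]. As gcd(2,3) = 1, [L:Q] is divisible by 6. Conversely L is generated over Q by √194 and ∛708, so [L:Q] ≤ 2·3 = 6. Therefore [Q(√194, ∛708) : Q] = 6.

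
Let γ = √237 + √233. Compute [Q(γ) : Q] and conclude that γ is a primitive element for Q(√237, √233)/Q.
[Q(γ) : Q] = 4 (equivalently, Q(γ) = Q(√237, √233))

Obviously Q(γ) ⊆ Q(√237, √233), and [Q(√237, √233):Q] = 4 (since 237, 233 are distinct squarefree integers > 1 with 55221 not a perfect square). To show equality we compute the minimal polynomial of γ. From γ = √237 + √233: γ^2 = 237 + 2√(55221) + 233 = 470 + 2√(55221), so γ^2 - 470 = 2√(55221); squaring, (γ^2 - 470)^2 = 4·55221, i.e. γ^4 - 940γ^2 + 220900 - 220884 = 0, i.e. γ^4 - 940γ^2 + 16 = 0. So γ is a root of x^4 - 940x^2 + 16. This polynomial is irreducible over Q: it has no rational root (each ±√237 ± √233 is irrational), and any factorization into two quadratics over Q would force √(55221) ∈ Q (pairing opposite roots) or √237, √233 ∈ Q (other pairings), all impossible. Hence [Q(γ):Q] = 4 = [Q(√237, √233):Q], so Q(γ) = Q(√237, √233).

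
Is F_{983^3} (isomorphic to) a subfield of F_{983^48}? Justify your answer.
Yes: F_{983^3} is a subfield of F_{983^48}

F_{p^m} embeds in F_{p^n} iff m | n (since F_{p^n} is the splitting field of x^(p^n) - x, and F_{p^m} ⊂ F_{p^n} forces p^n to be a power of p^m, i.e. m | n; conversely if m | n then every root of x^(p^m) - x is a root of x^(p^n) - x). Here 3 | 48 (since 48 = 16·3), so F_{983^3} is a subfield of F_{983^48}, and [F_{983^48} : F_{983^3}] = 48/3 = 16.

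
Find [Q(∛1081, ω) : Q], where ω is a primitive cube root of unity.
[Q(∛1081, ω) : Q] = 6

[Q(∛1081):Q] = 3 (min poly x^3 - 1081, irreducible since 1081 is not a perfect cube). [Q(ω):Q] = 2 (min poly x^2 + x + 1). Since Q(∛1081) ⊂ R and ω ∉ R, we have ω ∉ Q(∛1081), so x^2 + x + 1 remains irreducible over Q(∛1081) and [Q(∛1081, ω) : Q(∛1081)] = 2. By the tower law, [Q(∛1081, ω) : Q] = 3 · 2 = 6. (In fact Q(∛1081, ω) is the splitting field of x^3 - 1081 over Q.)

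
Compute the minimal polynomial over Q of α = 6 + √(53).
m_α(x) = x^2 - 12x - 17

From α - 6 = √(53), squaring gives (α - 6)^2 = 53, i.e. α^2 - 12α + 36 = 53, so α^2 - 12α - 17 = 0. The discriminant of x^2 - 12x - 17 is (-12)^2 - 4·(-17) = 144 + 68 = 212, and 4·(53) is not a perfect square in Q since 53 is squarefree and ≠ 1. Hence x^2 - 12x - 17 is irreducible over Q and is the minimal polynomial of α.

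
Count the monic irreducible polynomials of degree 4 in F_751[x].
There are 79524141000 monic irreducible polynomials of degree 4 over F_751

Each element of F_{751^4} that lies in no proper subfield is a root of exactly one monic irreducible of degree 4 over F_751, and each such polynomial has 4 distinct roots in F_{751^4}. By Möbius inversion the count is N_751(4) = (1/4) Σ_{d|4} μ(4/d) · 751^d = (1/4)(μ(4)·751^1 + μ(2)·751^2 + μ(1)·751^4) = 318096564000/4 = 79524141000.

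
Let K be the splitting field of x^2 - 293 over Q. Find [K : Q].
[K : Q] = 2

f(x) = x^2 - 293 factors as (x - √293)(x + √293). The splitting field is K = Q(√293). Since 293 is squarefree and > 1, it is not a perfect square, so x^2 - 293 is irreducible over Q and [Q(√293) : Q] = 2. Hence [K : Q] = 2.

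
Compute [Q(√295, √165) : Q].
[Q(√295, √165) : Q] = 4

[Q(√295):Q] = 2 (min poly x^2 - 295, irreducible since 295 is squarefree > 1). For the top step, suppose √165 ∈ Q(√295), say √165 = c + d√295 with c, d ∈ Q. Squaring: 165 = c^2 + 295d^2 + 2cd√295. Since √295 ∉ Q this forces 2cd = 0. If d = 0 then √165 = c ∈ Q, contradicting 165 squarefree > 1. If c = 0 then 165 = 295d^2, so 295·165 = (295d)^2 is a perfect square in Q — but 295·165 = 48675 is not a perfect square (since 295 and 165 are distinct squarefree integers). Contradiction. Hence √165 ∉ Q(√295), so x^2 - 165 stays irreducible over Q(√295) and [Q(√295, √165) : Q(√295)] = 2. By the tower law, [Q(√295, √165) : Q] = 2 · 2 = 4.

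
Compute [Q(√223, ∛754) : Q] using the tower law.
[Q(√223, ∛754) : Q] = 6

Let L = Q(√223, ∛754). Since Q(√223) ⊂ L and [Q(√223):Q] = 2, the tower law gives 2 | [L:Q]. Likewise Q(∛754) ⊂ L with [Q(∛754):Q] = 3 (because 754 is not a perfect cube), so 3 | [L:Q]. As gcd(2,3) = 1, [L:Q] is divisible by 6. Conversely L is generated over Q by √223 and ∛754, so [L:Q] ≤ 2·3 = 6. Therefore [Q(√223, ∛754) : Q] = 6.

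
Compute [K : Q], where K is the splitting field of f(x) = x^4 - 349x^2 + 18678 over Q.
[K : Q] = 4

Solving the quadratic in x^2: x^2 = (349 ± √(349^2 - 4·18678))/2 = (349 ± √47089)/2 = (349 ± 217)/2, giving x^2 = 283 or x^2 = 66. So f(x) = (x^2 - 283)(x^2 - 66) and the roots of f are ±√283, ±√66. Hence the splitting field is K = Q(√283, √66). Since 283 and 66 are distinct squarefree integers > 1, their product 18678 is not a perfect square, so √66 ∉ Q(√283). By the tower law [K:Q] = [Q(√283,√66):Q(√283)] · [Q(√283):Q] = 2 · 2 = 4.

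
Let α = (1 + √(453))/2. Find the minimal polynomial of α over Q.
m_α(x) = x^2 - x - 113

From 2α - 1 = √(453), squaring gives (2α - 1)^2 = 453, i.e. 4α^2 - 4α + 1 = 453, so α^2 - α + (1 - 453)/4 = 0. Since 453 ≡ 1 (mod 4), (1 - 453)/4 = -113 ∈ Z. The polynomial x^2 - x - 113 has discriminant 1 - 4·(-113) = 453, which is not a perfect square in Q (d = 453 is squarefree and ≠ 1), so x^2 - x - 113 is irreducible over Q. It is the minimal polynomial of α.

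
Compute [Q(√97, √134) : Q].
[Q(√97, √134) : Q] = 4

[Q(√97):Q] = 2 (min poly x^2 - 97, irreducible since 97 is squarefree > 1). For the top step, suppose √134 ∈ Q(√97), say √134 = c + d√97 with c, d ∈ Q. Squaring: 134 = c^2 + 97d^2 + 2cd√97. Since √97 ∉ Q this forces 2cd = 0. If d = 0 then √134 = c ∈ Q, contradicting 134 squarefree > 1. If c = 0 then 134 = 97d^2, so 97·134 = (97d)^2 is a perfect square in Q — but 97·134 = 12998 is not a perfect square (since 97 and 134 are distinct squarefree integers). Contradiction. Hence √134 ∉ Q(√97), so x^2 - 134 stays irreducible over Q(√97) and [Q(√97, √134) : Q(√97)] = 2. By the tower law, [Q(√97, √134) : Q] = 2 · 2 = 4.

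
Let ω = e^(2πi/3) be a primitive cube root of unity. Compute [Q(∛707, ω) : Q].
[Q(∛707, ω) : Q] = 6

[Q(∛707):Q] = 3 (min poly x^3 - 707, irreducible since 707 is not a perfect cube). [Q(ω):Q] = 2 (min poly x^2 + x + 1). Since Q(∛707) ⊂ R and ω ∉ R, we have ω ∉ Q(∛707), so x^2 + x + 1 remains irreducible over Q(∛707) and [Q(∛707, ω) : Q(∛707)] = 2. By the tower law, [Q(∛707, ω) : Q] = 3 · 2 = 6. (In fact Q(∛707, ω) is the splitting field of x^3 - 707 over Q.)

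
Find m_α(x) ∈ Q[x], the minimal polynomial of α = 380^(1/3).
m_α(x) = x^3 - 380

α satisfies α^3 = 380, so x^3 - 380 annihilates α. By the rational root test, a rational root p/q (in lowest terms) of x^3 - 380 would satisfy p^3 = 380 q^3, forcing q = 1 and p^3 = 380; but 380 is not a perfect cube, contradiction. A monic cubic over Q with no rational root is irreducible (any nontrivial factorization would include a linear factor). Hence x^3 - 380 is the minimal polynomial of α, and in particular [Q(α):Q] = 3.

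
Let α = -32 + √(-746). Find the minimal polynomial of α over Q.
m_α(x) = x^2 + 64x + 1770

From α + 32 = √(-746), squaring gives (α + 32)^2 = -746, i.e. α^2 + 64α + 1024 = -746, so α^2 + 64α + 1770 = 0. The discriminant of x^2 + 64x + 1770 is (64)^2 - 4·(1770) = 4096 - 7080 = -2984, and 4·(-746) is not a perfect square in Q since -746 is squarefree and ≠ 1. Hence x^2 + 64x + 1770 is irreducible over Q and is the minimal polynomial of α.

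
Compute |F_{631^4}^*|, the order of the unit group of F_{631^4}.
|F_{631^4}^*| = 158532181920

F_{631^4} has 631^4 = 158532181921 elements; its multiplicative group consists of all nonzero elements, so |F_{631^4}^*| = 158532181921 - 1 = 158532181920. (It is cyclic since any finite subgroup of the multiplicative group of a field is cyclic.)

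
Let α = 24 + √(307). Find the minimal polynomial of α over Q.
m_α(x) = x^2 - 48x + 269

From α - 24 = √(307), squaring gives (α - 24)^2 = 307, i.e. α^2 - 48α + 576 = 307, so α^2 - 48α + 269 = 0. The discriminant of x^2 - 48x + 269 is (-48)^2 - 4·(269) = 2304 - 1076 = 1228, and 4·(307) is not a perfect square in Q since 307 is squarefree and ≠ 1. Hence x^2 - 48x + 269 is irreducible over Q and is the minimal polynomial of α.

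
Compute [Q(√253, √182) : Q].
[Q(√253, √182) : Q] = 4

[Q(√253):Q] = 2 (min poly x^2 - 253, irreducible since 253 is squarefree > 1). For the top step, suppose √182 ∈ Q(√253), say √182 = c + d√253 with c, d ∈ Q. Squaring: 182 = c^2 + 253d^2 + 2cd√253. Since √253 ∉ Q this forces 2cd = 0. If d = 0 then √182 = c ∈ Q, contradicting 182 squarefree > 1. If c = 0 then 182 = 253d^2, so 253·182 = (253d)^2 is a perfect square in Q — but 253·182 = 46046 is not a perfect square (since 253 and 182 are distinct squarefree integers). Contradiction. Hence √182 ∉ Q(√253), so x^2 - 182 stays irreducible over Q(√253) and [Q(√253, √182) : Q(√253)] = 2. By the tower law, [Q(√253, √182) : Q] = 2 · 2 = 4.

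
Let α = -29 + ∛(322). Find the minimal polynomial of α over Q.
m_α(x) = x^3 + 87x^2 + 2523x + 24067

Set β = α + 29 = ∛(322), so β^3 = 322. Then (α + 29)^3 - 322 = 0, i.e. α is a root of g(x) = (x + 29)^3 - 322 = x^3 + 87x^2 + 2523x + 24067. Since g(x) = h(x + 29) where h(x) = x^3 - 322, and h is irreducible over Q (because 322 is not a perfect cube, so h has no rational root, and a monic cubic with no rational root is irreducible), g is also irreducible (irreducibility is preserved under the substitution x → x + 29). Hence m_α(x) = x^3 + 87x^2 + 2523x + 24067.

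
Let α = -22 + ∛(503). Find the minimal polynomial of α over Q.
m_α(x) = x^3 + 66x^2 + 1452x + 10145

Set β = α + 22 = ∛(503), so β^3 = 503. Then (α + 22)^3 - 503 = 0, i.e. α is a root of g(x) = (x + 22)^3 - 503 = x^3 + 66x^2 + 1452x + 10145. Since g(x) = h(x + 22) where h(x) = x^3 - 503, and h is irreducible over Q (because 503 is not a perfect cube, so h has no rational root, and a monic cubic with no rational root is irreducible), g is also irreducible (irreducibility is preserved under the substitution x → x + 22). Hence m_α(x) = x^3 + 66x^2 + 1452x + 10145.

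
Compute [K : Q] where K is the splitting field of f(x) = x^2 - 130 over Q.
[K : Q] = 2

f(x) = x^2 - 130 factors as (x - √130)(x + √130). The splitting field is K = Q(√130). Since 130 is squarefree and > 1, it is not a perfect square, so x^2 - 130 is irreducible over Q and [Q(√130) : Q] = 2. Hence [K : Q] = 2.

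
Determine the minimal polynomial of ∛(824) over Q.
m_α(x) = x^3 - 824

α satisfies α^3 = 824, so x^3 - 824 annihilates α. By the rational root test, a rational root p/q (in lowest terms) of x^3 - 824 would satisfy p^3 = 824 q^3, forcing q = 1 and p^3 = 824; but 824 is not a perfect cube, contradiction. A monic cubic over Q with no rational root is irreducible (any nontrivial factorization would include a linear factor). Hence x^3 - 824 is the minimal polynomial of α, and in particular [Q(α):Q] = 3.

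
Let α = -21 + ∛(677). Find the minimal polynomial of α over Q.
m_α(x) = x^3 + 63x^2 + 1323x + 8584

Set β = α + 21 = ∛(677), so β^3 = 677. Then (α + 21)^3 - 677 = 0, i.e. α is a root of g(x) = (x + 21)^3 - 677 = x^3 + 63x^2 + 1323x + 8584. Since g(x) = h(x + 21) where h(x) = x^3 - 677, and h is irreducible over Q (because 677 is not a perfect cube, so h has no rational root, and a monic cubic with no rational root is irreducible), g is also irreducible (irreducibility is preserved under the substitution x → x + 21). Hence m_α(x) = x^3 + 63x^2 + 1323x + 8584.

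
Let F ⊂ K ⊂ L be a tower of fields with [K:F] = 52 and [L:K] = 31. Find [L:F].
[L:F] = 1612

The tower law says that for any tower of field extensions F ⊂ K ⊂ L with finite degrees, [L:F] = [L:K] · [K:F]. Here this gives [L:F] = 31 · 52 = 1612.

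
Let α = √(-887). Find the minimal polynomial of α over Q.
m_α(x) = x^2 + 887

α satisfies α^2 + 887 = 0, so x^2 + 887 annihilates α. Since d = -887 is squarefree and ≠ 1, it is not a perfect square in Q, so x^2 + 887 has no rational root and is therefore irreducible over Q (a degree-2 polynomial over a field is irreducible iff it has no root). Hence m_α(x) = x^2 + 887.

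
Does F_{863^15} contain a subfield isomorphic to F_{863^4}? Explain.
No: F_{863^4} is not a subfield of F_{863^15}

F_{p^m} embeds in F_{p^n} iff m | n. Here 4 ∤ 15 (since 15 = 3·4 + 3 with remainder 3 ≠ 0), so F_{863^4} is not a subfield of F_{863^15}. Equivalently: if it were, the tower law would give 4 = [F_{863^4}:F_863] dividing [F_{863^15}:F_863] = 15, contradiction.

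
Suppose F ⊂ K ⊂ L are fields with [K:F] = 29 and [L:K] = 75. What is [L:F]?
[L:F] = 2175

The tower law says that for any tower of field extensions F ⊂ K ⊂ L with finite degrees, [L:F] = [L:K] · [K:F]. Here this gives [L:F] = 75 · 29 = 2175.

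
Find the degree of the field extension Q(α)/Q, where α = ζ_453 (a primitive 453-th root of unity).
[Q(α):Q] = 300

The minimal polynomial of ζ_453 over Q is the 453-th cyclotomic polynomial Φ_453(x), which is irreducible over Q and has degree φ(453) = 300. Hence [Q(α):Q] = φ(453) = 300.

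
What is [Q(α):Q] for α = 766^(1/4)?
[Q(α):Q] = 4

α is a root of x^4 - 766. By Eisenstein's criterion at the prime p = 2 (which divides the constant term 766 but p^2 = 4 does not, since 766 is squarefree), x^4 - 766 is irreducible over Q. Hence [Q(α):Q] = 4.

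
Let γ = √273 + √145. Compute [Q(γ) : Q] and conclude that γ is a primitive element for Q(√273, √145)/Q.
[Q(γ) : Q] = 4 (equivalently, Q(γ) = Q(√273, √145))

Obviously Q(γ) ⊆ Q(√273, √145), and [Q(√273, √145):Q] = 4 (since 273, 145 are distinct squarefree integers > 1 with 39585 not a perfect square). To show equality we compute the minimal polynomial of γ. From γ = √273 + √145: γ^2 = 273 + 2√(39585) + 145 = 418 + 2√(39585), so γ^2 - 418 = 2√(39585); squaring, (γ^2 - 418)^2 = 4·39585, i.e. γ^4 - 836γ^2 + 174724 - 158340 = 0, i.e. γ^4 - 836γ^2 + 16384 = 0. So γ is a root of x^4 - 836x^2 + 16384. This polynomial is irreducible over Q: it has no rational root (each ±√273 ± √145 is irrational), and any factorization into two quadratics over Q would force √(39585) ∈ Q (pairing opposite roots) or √273, √145 ∈ Q (other pairings), all impossible. Hence [Q(γ):Q] = 4 = [Q(√273, √145):Q], so Q(γ) = Q(√273, √145).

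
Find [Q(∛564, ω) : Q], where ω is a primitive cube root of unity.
[Q(∛564, ω) : Q] = 6

[Q(∛564):Q] = 3 (min poly x^3 - 564, irreducible since 564 is not a perfect cube). [Q(ω):Q] = 2 (min poly x^2 + x + 1). Since Q(∛564) ⊂ R and ω ∉ R, we have ω ∉ Q(∛564), so x^2 + x + 1 remains irreducible over Q(∛564) and [Q(∛564, ω) : Q(∛564)] = 2. By the tower law, [Q(∛564, ω) : Q] = 3 · 2 = 6. (In fact Q(∛564, ω) is the splitting field of x^3 - 564 over Q.)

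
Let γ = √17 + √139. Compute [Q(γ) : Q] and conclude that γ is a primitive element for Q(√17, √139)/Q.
[Q(γ) : Q] = 4 (equivalently, Q(γ) = Q(√17, √139))

Obviously Q(γ) ⊆ Q(√17, √139), and [Q(√17, √139):Q] = 4 (since 17, 139 are distinct squarefree integers > 1 with 2363 not a perfect square). To show equality we compute the minimal polynomial of γ. From γ = √17 + √139: γ^2 = 17 + 2√(2363) + 139 = 156 + 2√(2363), so γ^2 - 156 = 2√(2363); squaring, (γ^2 - 156)^2 = 4·2363, i.e. γ^4 - 312γ^2 + 24336 - 9452 = 0, i.e. γ^4 - 312γ^2 + 14884 = 0. So γ is a root of x^4 - 312x^2 + 14884. This polynomial is irreducible over Q: it has no rational root (each ±√17 ± √139 is irrational), and any factorization into two quadratics over Q would force √(2363) ∈ Q (pairing opposite roots) or √17, √139 ∈ Q (other pairings), all impossible. Hence [Q(γ):Q] = 4 = [Q(√17, √139):Q], so Q(γ) = Q(√17, √139).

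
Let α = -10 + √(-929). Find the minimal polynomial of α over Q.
m_α(x) = x^2 + 20x + 1029

From α + 10 = √(-929), squaring gives (α + 10)^2 = -929, i.e. α^2 + 20α + 100 = -929, so α^2 + 20α + 1029 = 0. The discriminant of x^2 + 20x + 1029 is (20)^2 - 4·(1029) = 400 - 4116 = -3716, and 4·(-929) is not a perfect square in Q since -929 is squarefree and ≠ 1. Hence x^2 + 20x + 1029 is irreducible over Q and is the minimal polynomial of α.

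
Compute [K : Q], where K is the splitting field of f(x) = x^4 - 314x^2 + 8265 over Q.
[K : Q] = 4

Solving the quadratic in x^2: x^2 = (314 ± √(314^2 - 4·8265))/2 = (314 ± √65536)/2 = (314 ± 256)/2, giving x^2 = 29 or x^2 = 285. So f(x) = (x^2 - 29)(x^2 - 285) and the roots of f are ±√29, ±√285. Hence the splitting field is K = Q(√29, √285). Since 29 and 285 are distinct squarefree integers > 1, their product 8265 is not a perfect square, so √285 ∉ Q(√29). By the tower law [K:Q] = [Q(√29,√285):Q(√29)] · [Q(√29):Q] = 2 · 2 = 4.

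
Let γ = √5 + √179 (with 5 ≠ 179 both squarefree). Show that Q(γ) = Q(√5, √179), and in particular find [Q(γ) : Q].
[Q(γ) : Q] = 4 (equivalently, Q(γ) = Q(√5, √179))

Obviously Q(γ) ⊆ Q(√5, √179), and [Q(√5, √179):Q] = 4 (since 5, 179 are distinct squarefree integers > 1 with 895 not a perfect square). To show equality we compute the minimal polynomial of γ. From γ = √5 + √179: γ^2 = 5 + 2√(895) + 179 = 184 + 2√(895), so γ^2 - 184 = 2√(895); squaring, (γ^2 - 184)^2 = 4·895, i.e. γ^4 - 368γ^2 + 33856 - 3580 = 0, i.e. γ^4 - 368γ^2 + 30276 = 0. So γ is a root of x^4 - 368x^2 + 30276. This polynomial is irreducible over Q: it has no rational root (each ±√5 ± √179 is irrational), and any factorization into two quadratics over Q would force √(895) ∈ Q (pairing opposite roots) or √5, √179 ∈ Q (other pairings), all impossible. Hence [Q(γ):Q] = 4 = [Q(√5, √179):Q], so Q(γ) = Q(√5, √179).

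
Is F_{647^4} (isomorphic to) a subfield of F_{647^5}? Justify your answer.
No: F_{647^4} is not a subfield of F_{647^5}

F_{p^m} embeds in F_{p^n} iff m | n. Here 4 ∤ 5 (since 5 = 1·4 + 1 with remainder 1 ≠ 0), so F_{647^4} is not a subfield of F_{647^5}. Equivalently: if it were, the tower law would give 4 = [F_{647^4}:F_647] dividing [F_{647^5}:F_647] = 5, contradiction.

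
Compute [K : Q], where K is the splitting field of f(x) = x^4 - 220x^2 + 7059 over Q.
[K : Q] = 4

Solving the quadratic in x^2: x^2 = (220 ± √(220^2 - 4·7059))/2 = (220 ± √20164)/2 = (220 ± 142)/2, giving x^2 = 39 or x^2 = 181. So f(x) = (x^2 - 39)(x^2 - 181) and the roots of f are ±√39, ±√181. Hence the splitting field is K = Q(√39, √181). Since 39 and 181 are distinct squarefree integers > 1, their product 7059 is not a perfect square, so √181 ∉ Q(√39). By the tower law [K:Q] = [Q(√39,√181):Q(√39)] · [Q(√39):Q] = 2 · 2 = 4.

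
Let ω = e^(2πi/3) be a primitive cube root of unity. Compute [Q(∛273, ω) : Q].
[Q(∛273, ω) : Q] = 6

[Q(∛273):Q] = 3 (min poly x^3 - 273, irreducible since 273 is not a perfect cube). [Q(ω):Q] = 2 (min poly x^2 + x + 1). Since Q(∛273) ⊂ R and ω ∉ R, we have ω ∉ Q(∛273), so x^2 + x + 1 remains irreducible over Q(∛273) and [Q(∛273, ω) : Q(∛273)] = 2. By the tower law, [Q(∛273, ω) : Q] = 3 · 2 = 6. (In fact Q(∛273, ω) is the splitting field of x^3 - 273 over Q.)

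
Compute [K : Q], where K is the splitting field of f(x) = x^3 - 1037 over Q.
[K : Q] = 6

The roots of x^3 - 1037 are ∛1037, ω∛1037, ω^2∛1037 where ω = e^(2πi/3) is a primitive cube root of unity, so K = Q(∛1037, ω). Now [Q(∛1037):Q] = 3 (since 1037 is not a perfect cube, x^3 - 1037 is irreducible) and [Q(ω):Q] = 2. Both 2 and 3 divide [K:Q], and [K:Q] ≤ 3·2 = 6, so [K:Q] = 6. (Equivalently: Q(∛1037) ⊂ R but ω ∉ R, so [K : Q(∛1037)] = 2.)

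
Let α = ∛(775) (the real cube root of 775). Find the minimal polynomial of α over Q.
m_α(x) = x^3 - 775

α satisfies α^3 = 775, so x^3 - 775 annihilates α. By the rational root test, a rational root p/q (in lowest terms) of x^3 - 775 would satisfy p^3 = 775 q^3, forcing q = 1 and p^3 = 775; but 775 is not a perfect cube, contradiction. A monic cubic over Q with no rational root is irreducible (any nontrivial factorization would include a linear factor). Hence x^3 - 775 is the minimal polynomial of α, and in particular [Q(α):Q] = 3.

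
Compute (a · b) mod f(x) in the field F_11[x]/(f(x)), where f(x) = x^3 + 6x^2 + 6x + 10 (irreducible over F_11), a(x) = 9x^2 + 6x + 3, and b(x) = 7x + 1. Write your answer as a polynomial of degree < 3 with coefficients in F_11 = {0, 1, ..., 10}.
a · b ≡ 3x^2 + x (mod f(x))

Multiply in F_11[x]: a(x)·b(x) = (9x^2 + 6x + 3)·(7x + 1) = 8x^3 + 7x^2 + 5x + 3. This has degree ≥ 3, so divide by f(x) over F_11: 8x^3 + 7x^2 + 5x + 3 = (8)·(x^3 + 6x^2 + 6x + 10) + (3x^2 + x). Hence a·b ≡ 3x^2 + x (mod f). (F_11[x]/(f) is a field with 11^3 = 1331 elements since f is irreducible of degree 3.)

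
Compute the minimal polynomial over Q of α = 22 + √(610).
m_α(x) = x^2 - 44x - 126

From α - 22 = √(610), squaring gives (α - 22)^2 = 610, i.e. α^2 - 44α + 484 = 610, so α^2 - 44α - 126 = 0. The discriminant of x^2 - 44x - 126 is (-44)^2 - 4·(-126) = 1936 + 504 = 2440, and 4·(610) is not a perfect square in Q since 610 is squarefree and ≠ 1. Hence x^2 - 44x - 126 is irreducible over Q and is the minimal polynomial of α.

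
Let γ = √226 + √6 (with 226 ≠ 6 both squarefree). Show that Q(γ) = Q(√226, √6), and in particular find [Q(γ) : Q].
[Q(γ) : Q] = 4 (equivalently, Q(γ) = Q(√226, √6))

Obviously Q(γ) ⊆ Q(√226, √6), and [Q(√226, √6):Q] = 4 (since 226, 6 are distinct squarefree integers > 1 with 1356 not a perfect square). To show equality we compute the minimal polynomial of γ. From γ = √226 + √6: γ^2 = 226 + 2√(1356) + 6 = 232 + 2√(1356), so γ^2 - 232 = 2√(1356); squaring, (γ^2 - 232)^2 = 4·1356, i.e. γ^4 - 464γ^2 + 53824 - 5424 = 0, i.e. γ^4 - 464γ^2 + 48400 = 0. So γ is a root of x^4 - 464x^2 + 48400. This polynomial is irreducible over Q: it has no rational root (each ±√226 ± √6 is irrational), and any factorization into two quadratics over Q would force √(1356) ∈ Q (pairing opposite roots) or √226, √6 ∈ Q (other pairings), all impossible. Hence [Q(γ):Q] = 4 = [Q(√226, √6):Q], so Q(γ) = Q(√226, √6).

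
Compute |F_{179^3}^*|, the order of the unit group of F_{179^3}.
|F_{179^3}^*| = 5735338

F_{179^3} has 179^3 = 5735339 elements; its multiplicative group consists of all nonzero elements, so |F_{179^3}^*| = 5735339 - 1 = 5735338. (It is cyclic since any finite subgroup of the multiplicative group of a field is cyclic.)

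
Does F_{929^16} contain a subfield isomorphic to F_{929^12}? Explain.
No: F_{929^12} is not a subfield of F_{929^16}

F_{p^m} embeds in F_{p^n} iff m | n. Here 12 ∤ 16 (since 16 = 1·12 + 4 with remainder 4 ≠ 0), so F_{929^12} is not a subfield of F_{929^16}. Equivalently: if it were, the tower law would give 12 = [F_{929^12}:F_929] dividing [F_{929^16}:F_929] = 16, contradiction.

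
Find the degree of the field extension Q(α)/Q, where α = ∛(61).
[Q(α):Q] = 3

The minimal polynomial of α is x^3 - 61, irreducible over Q since 61 is not a perfect cube (so x^3 - 61 has no rational root). Hence [Q(α):Q] = deg(m_α) = 3.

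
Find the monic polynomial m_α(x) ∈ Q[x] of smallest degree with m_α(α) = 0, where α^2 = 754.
m_α(x) = x^2 - 754

α satisfies α^2 - 754 = 0, so x^2 - 754 annihilates α. Since d = 754 is squarefree and ≠ 1, it is not a perfect square in Q, so x^2 - 754 has no rational root and is therefore irreducible over Q (a degree-2 polynomial over a field is irreducible iff it has no root). Hence m_α(x) = x^2 - 754.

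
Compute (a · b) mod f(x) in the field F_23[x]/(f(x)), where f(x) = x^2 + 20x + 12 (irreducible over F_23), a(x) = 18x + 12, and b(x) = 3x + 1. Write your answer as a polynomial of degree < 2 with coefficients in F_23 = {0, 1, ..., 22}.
a · b ≡ 9x + 8 (mod f(x))

Multiply in F_23[x]: a(x)·b(x) = (18x + 12)·(3x + 1) = 8x^2 + 8x + 12. This has degree ≥ 2, so divide by f(x) over F_23: 8x^2 + 8x + 12 = (8)·(x^2 + 20x + 12) + (9x + 8). Hence a·b ≡ 9x + 8 (mod f). (F_23[x]/(f) is a field with 23^2 = 529 elements since f is irreducible of degree 2.)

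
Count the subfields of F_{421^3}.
F_{421^3} has 2 subfields

The subfields of F_{p^n} are exactly the fields F_{p^d} for d | n (each is the fixed field of the unique index-d subgroup of Gal(F_{p^n}/F_p) ≅ Z/nZ). The divisors of n = 3 are {1, 3}, giving 2 subfields: F_{421^1}, F_{421^3}.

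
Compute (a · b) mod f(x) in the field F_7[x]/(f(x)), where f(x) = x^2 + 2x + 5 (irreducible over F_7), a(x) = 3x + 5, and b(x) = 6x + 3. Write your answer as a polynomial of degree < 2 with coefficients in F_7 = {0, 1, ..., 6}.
a · b ≡ 3x + 2 (mod f(x))

Multiply in F_7[x]: a(x)·b(x) = (3x + 5)·(6x + 3) = 4x^2 + 4x + 1. This has degree ≥ 2, so divide by f(x) over F_7: 4x^2 + 4x + 1 = (4)·(x^2 + 2x + 5) + (3x + 2). Hence a·b ≡ 3x + 2 (mod f). (F_7[x]/(f) is a field with 7^2 = 49 elements since f is irreducible of degree 2.)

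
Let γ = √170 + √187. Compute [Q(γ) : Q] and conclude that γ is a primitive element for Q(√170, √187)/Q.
[Q(γ) : Q] = 4 (equivalently, Q(γ) = Q(√170, √187))

Obviously Q(γ) ⊆ Q(√170, √187), and [Q(√170, √187):Q] = 4 (since 170, 187 are distinct squarefree integers > 1 with 31790 not a perfect square). To show equality we compute the minimal polynomial of γ. From γ = √170 + √187: γ^2 = 170 + 2√(31790) + 187 = 357 + 2√(31790), so γ^2 - 357 = 2√(31790); squaring, (γ^2 - 357)^2 = 4·31790, i.e. γ^4 - 714γ^2 + 127449 - 127160 = 0, i.e. γ^4 - 714γ^2 + 289 = 0. So γ is a root of x^4 - 714x^2 + 289. This polynomial is irreducible over Q: it has no rational root (each ±√170 ± √187 is irrational), and any factorization into two quadratics over Q would force √(31790) ∈ Q (pairing opposite roots) or √170, √187 ∈ Q (other pairings), all impossible. Hence [Q(γ):Q] = 4 = [Q(√170, √187):Q], so Q(γ) = Q(√170, √187).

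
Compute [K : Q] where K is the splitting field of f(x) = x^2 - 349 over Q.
[K : Q] = 2

f(x) = x^2 - 349 factors as (x - √349)(x + √349). The splitting field is K = Q(√349). Since 349 is squarefree and > 1, it is not a perfect square, so x^2 - 349 is irreducible over Q and [Q(√349) : Q] = 2. Hence [K : Q] = 2.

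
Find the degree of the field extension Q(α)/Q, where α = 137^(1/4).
[Q(α):Q] = 4

α is a root of x^4 - 137. By Eisenstein's criterion at the prime p = 137 (which divides the constant term 137 but p^2 = 18769 does not, since 137 is squarefree), x^4 - 137 is irreducible over Q. Hence [Q(α):Q] = 4.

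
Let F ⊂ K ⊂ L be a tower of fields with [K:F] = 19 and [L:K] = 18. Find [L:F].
[L:F] = 342

The tower law says that for any tower of field extensions F ⊂ K ⊂ L with finite degrees, [L:F] = [L:K] · [K:F]. Here this gives [L:F] = 18 · 19 = 342.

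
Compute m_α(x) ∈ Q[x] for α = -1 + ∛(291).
m_α(x) = x^3 + 3x^2 + 3x - 290

Set β = α + 1 = ∛(291), so β^3 = 291. Then (α + 1)^3 - 291 = 0, i.e. α is a root of g(x) = (x + 1)^3 - 291 = x^3 + 3x^2 + 3x - 290. Since g(x) = h(x + 1) where h(x) = x^3 - 291, and h is irreducible over Q (because 291 is not a perfect cube, so h has no rational root, and a monic cubic with no rational root is irreducible), g is also irreducible (irreducibility is preserved under the substitution x → x + 1). Hence m_α(x) = x^3 + 3x^2 + 3x - 290.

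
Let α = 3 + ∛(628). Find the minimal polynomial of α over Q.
m_α(x) = x^3 - 9x^2 + 27x - 655

Set β = α - 3 = ∛(628), so β^3 = 628. Then (α - 3)^3 - 628 = 0, i.e. α is a root of g(x) = (x - 3)^3 - 628 = x^3 - 9x^2 + 27x - 655. Since g(x) = h(x - 3) where h(x) = x^3 - 628, and h is irreducible over Q (because 628 is not a perfect cube, so h has no rational root, and a monic cubic with no rational root is irreducible), g is also irreducible (irreducibility is preserved under the substitution x → x - 3). Hence m_α(x) = x^3 - 9x^2 + 27x - 655.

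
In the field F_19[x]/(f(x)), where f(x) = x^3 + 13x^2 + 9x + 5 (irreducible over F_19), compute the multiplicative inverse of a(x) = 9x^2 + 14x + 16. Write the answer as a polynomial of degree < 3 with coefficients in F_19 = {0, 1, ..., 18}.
a(x)^(-1) ≡ 5x^2 + 7x + 12 (mod f(x))

Since f is irreducible over F_19, F_19[x]/(f) is a field and a(x) ≠ 0 has an inverse. Apply the extended Euclidean algorithm to f(x) and a(x) in F_19[x]: f(x) = (17x + 13)·a(x) + (11x + 6);  a(x) = (6x + 17)·(11x + 6) + (9). The last nonzero remainder is the constant 9 = gcd(f, a) in F_19. Back-substituting through the division chain expresses 9 = s(x)·a(x) + t(x)·f(x) with s(x) ≡ 7x^2 + 6x + 13 (mod f), so (7x^2 + 6x + 13)·a(x) ≡ 9 (mod f). Multiplying by 9^(-1) ≡ 17 in F_19 gives a(x)^(-1) ≡ 17·(7x^2 + 6x + 13) ≡ 5x^2 + 7x + 12 (mod f). Check: (9x^2 + 14x + 16)·(5x^2 + 7x + 12) = 7x^4 + x^2 + 14x + 2 ≡ 1 (mod x^3 + 13x^2 + 9x + 5).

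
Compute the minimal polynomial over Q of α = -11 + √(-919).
m_α(x) = x^2 + 22x + 1040

From α + 11 = √(-919), squaring gives (α + 11)^2 = -919, i.e. α^2 + 22α + 121 = -919, so α^2 + 22α + 1040 = 0. The discriminant of x^2 + 22x + 1040 is (22)^2 - 4·(1040) = 484 - 4160 = -3676, and 4·(-919) is not a perfect square in Q since -919 is squarefree and ≠ 1. Hence x^2 + 22x + 1040 is irreducible over Q and is the minimal polynomial of α.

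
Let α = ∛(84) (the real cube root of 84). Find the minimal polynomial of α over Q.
m_α(x) = x^3 - 84

α satisfies α^3 = 84, so x^3 - 84 annihilates α. By the rational root test, a rational root p/q (in lowest terms) of x^3 - 84 would satisfy p^3 = 84 q^3, forcing q = 1 and p^3 = 84; but 84 is not a perfect cube, contradiction. A monic cubic over Q with no rational root is irreducible (any nontrivial factorization would include a linear factor). Hence x^3 - 84 is the minimal polynomial of α, and in particular [Q(α):Q] = 3.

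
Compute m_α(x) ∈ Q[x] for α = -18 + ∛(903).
m_α(x) = x^3 + 54x^2 + 972x + 4929

Set β = α + 18 = ∛(903), so β^3 = 903. Then (α + 18)^3 - 903 = 0, i.e. α is a root of g(x) = (x + 18)^3 - 903 = x^3 + 54x^2 + 972x + 4929. Since g(x) = h(x + 18) where h(x) = x^3 - 903, and h is irreducible over Q (because 903 is not a perfect cube, so h has no rational root, and a monic cubic with no rational root is irreducible), g is also irreducible (irreducibility is preserved under the substitution x → x + 18). Hence m_α(x) = x^3 + 54x^2 + 972x + 4929.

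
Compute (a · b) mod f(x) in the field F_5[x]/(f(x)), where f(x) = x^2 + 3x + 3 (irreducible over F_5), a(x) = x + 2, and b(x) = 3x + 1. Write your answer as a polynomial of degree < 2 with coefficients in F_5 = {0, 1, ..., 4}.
a · b ≡ 3x + 3 (mod f(x))

Multiply in F_5[x]: a(x)·b(x) = (x + 2)·(3x + 1) = 3x^2 + 2x + 2. This has degree ≥ 2, so divide by f(x) over F_5: 3x^2 + 2x + 2 = (3)·(x^2 + 3x + 3) + (3x + 3). Hence a·b ≡ 3x + 3 (mod f). (F_5[x]/(f) is a field with 5^2 = 25 elements since f is irreducible of degree 2.)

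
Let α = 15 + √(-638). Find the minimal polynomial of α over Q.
m_α(x) = x^2 - 30x + 863

From α - 15 = √(-638), squaring gives (α - 15)^2 = -638, i.e. α^2 - 30α + 225 = -638, so α^2 - 30α + 863 = 0. The discriminant of x^2 - 30x + 863 is (-30)^2 - 4·(863) = 900 - 3452 = -2552, and 4·(-638) is not a perfect square in Q since -638 is squarefree and ≠ 1. Hence x^2 - 30x + 863 is irreducible over Q and is the minimal polynomial of α.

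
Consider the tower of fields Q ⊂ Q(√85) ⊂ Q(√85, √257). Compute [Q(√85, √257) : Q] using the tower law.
[Q(√85, √257) : Q] = 4

[Q(√85):Q] = 2 (min poly x^2 - 85, irreducible since 85 is squarefree > 1). For the top step, suppose √257 ∈ Q(√85), say √257 = c + d√85 with c, d ∈ Q. Squaring: 257 = c^2 + 85d^2 + 2cd√85. Since √85 ∉ Q this forces 2cd = 0. If d = 0 then √257 = c ∈ Q, contradicting 257 squarefree > 1. If c = 0 then 257 = 85d^2, so 85·257 = (85d)^2 is a perfect square in Q — but 85·257 = 21845 is not a perfect square (since 85 and 257 are distinct squarefree integers). Contradiction. Hence √257 ∉ Q(√85), so x^2 - 257 stays irreducible over Q(√85) and [Q(√85, √257) : Q(√85)] = 2. By the tower law, [Q(√85, √257) : Q] = 2 · 2 = 4.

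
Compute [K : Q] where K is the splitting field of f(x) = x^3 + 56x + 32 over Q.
[K : Q] = 6

By the rational root test, any rational root of the monic integer polynomial f(x) = x^3 + 56x + 32 must be an integer dividing the constant term 32, i.e. one of ±{1, 2, 4, 8, 16, 32}. Evaluating: f(1) = 89, f(-1) = -25, f(2) = 152, f(-2) = -88, f(4) = 320, f(-4) = -256, f(8) = 992, f(-8) = -928, f(16) = 5024, f(-16) = -4960, f(32) = 34592, f(-32) = -34528; none is 0, so f has no rational root and is therefore irreducible over Q (a cubic with no linear factor over a field is irreducible). For an irreducible cubic, the Galois group is A_3 or S_3 according as the discriminant disc(f) = -4a^3 - 27b^2 = -4·(56)^3 - 27·(32)^2 = -730112 is or is not a square in Q. Here disc(f) = -730112 is not a perfect square in Q, so the Galois group of f over Q is not contained in A_3 and must be all of S_3. The splitting field has degree |S_3| = 6 over Q, so [K : Q] = 6.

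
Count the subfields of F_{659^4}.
F_{659^4} has 3 subfields

The subfields of F_{p^n} are exactly the fields F_{p^d} for d | n (each is the fixed field of the unique index-d subgroup of Gal(F_{p^n}/F_p) ≅ Z/nZ). The divisors of n = 4 are {1, 2, 4}, giving 3 subfields: F_{659^1}, F_{659^2}, F_{659^4}.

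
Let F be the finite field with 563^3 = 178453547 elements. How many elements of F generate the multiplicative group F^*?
There are φ(178453546) = 86032800 primitive elements

F_q^* is cyclic of order q - 1 = 178453546. A cyclic group of order m has exactly φ(m) generators. Here m = 178453546 = 2 · 31 · 281 · 10243, so the number of primitive elements is φ(178453546) = 86032800.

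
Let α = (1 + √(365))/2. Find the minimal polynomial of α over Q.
m_α(x) = x^2 - x - 91

From 2α - 1 = √(365), squaring gives (2α - 1)^2 = 365, i.e. 4α^2 - 4α + 1 = 365, so α^2 - α + (1 - 365)/4 = 0. Since 365 ≡ 1 (mod 4), (1 - 365)/4 = -91 ∈ Z. The polynomial x^2 - x - 91 has discriminant 1 - 4·(-91) = 365, which is not a perfect square in Q (d = 365 is squarefree and ≠ 1), so x^2 - x - 91 is irreducible over Q. It is the minimal polynomial of α.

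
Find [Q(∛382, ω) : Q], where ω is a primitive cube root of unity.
[Q(∛382, ω) : Q] = 6

[Q(∛382):Q] = 3 (min poly x^3 - 382, irreducible since 382 is not a perfect cube). [Q(ω):Q] = 2 (min poly x^2 + x + 1). Since Q(∛382) ⊂ R and ω ∉ R, we have ω ∉ Q(∛382), so x^2 + x + 1 remains irreducible over Q(∛382) and [Q(∛382, ω) : Q(∛382)] = 2. By the tower law, [Q(∛382, ω) : Q] = 3 · 2 = 6. (In fact Q(∛382, ω) is the splitting field of x^3 - 382 over Q.)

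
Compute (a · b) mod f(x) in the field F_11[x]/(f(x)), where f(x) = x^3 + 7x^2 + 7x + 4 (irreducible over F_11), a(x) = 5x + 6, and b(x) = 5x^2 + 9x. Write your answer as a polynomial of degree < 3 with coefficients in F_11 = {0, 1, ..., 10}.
a · b ≡ 10x^2 + 10 (mod f(x))

Multiply in F_11[x]: a(x)·b(x) = (5x + 6)·(5x^2 + 9x) = 3x^3 + 9x^2 + 10x. This has degree ≥ 3, so divide by f(x) over F_11: 3x^3 + 9x^2 + 10x = (3)·(x^3 + 7x^2 + 7x + 4) + (10x^2 + 10). Hence a·b ≡ 10x^2 + 10 (mod f). (F_11[x]/(f) is a field with 11^3 = 1331 elements since f is irreducible of degree 3.)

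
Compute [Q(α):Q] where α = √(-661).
[Q(α):Q] = 2

[Q(α):Q] equals the degree of the minimal polynomial of α. Here α^2 = -661 and x^2 + 661 is irreducible (d = -661 is squarefree, ≠ 1, hence not a square), so deg(m_α) = 2. Thus [Q(α):Q] = 2.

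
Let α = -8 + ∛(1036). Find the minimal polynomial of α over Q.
m_α(x) = x^3 + 24x^2 + 192x - 524

Set β = α + 8 = ∛(1036), so β^3 = 1036. Then (α + 8)^3 - 1036 = 0, i.e. α is a root of g(x) = (x + 8)^3 - 1036 = x^3 + 24x^2 + 192x - 524. Since g(x) = h(x + 8) where h(x) = x^3 - 1036, and h is irreducible over Q (because 1036 is not a perfect cube, so h has no rational root, and a monic cubic with no rational root is irreducible), g is also irreducible (irreducibility is preserved under the substitution x → x + 8). Hence m_α(x) = x^3 + 24x^2 + 192x - 524.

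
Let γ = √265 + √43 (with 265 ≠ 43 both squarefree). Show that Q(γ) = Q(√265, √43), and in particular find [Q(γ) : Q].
[Q(γ) : Q] = 4 (equivalently, Q(γ) = Q(√265, √43))

Obviously Q(γ) ⊆ Q(√265, √43), and [Q(√265, √43):Q] = 4 (since 265, 43 are distinct squarefree integers > 1 with 11395 not a perfect square). To show equality we compute the minimal polynomial of γ. From γ = √265 + √43: γ^2 = 265 + 2√(11395) + 43 = 308 + 2√(11395), so γ^2 - 308 = 2√(11395); squaring, (γ^2 - 308)^2 = 4·11395, i.e. γ^4 - 616γ^2 + 94864 - 45580 = 0, i.e. γ^4 - 616γ^2 + 49284 = 0. So γ is a root of x^4 - 616x^2 + 49284. This polynomial is irreducible over Q: it has no rational root (each ±√265 ± √43 is irrational), and any factorization into two quadratics over Q would force √(11395) ∈ Q (pairing opposite roots) or √265, √43 ∈ Q (other pairings), all impossible. Hence [Q(γ):Q] = 4 = [Q(√265, √43):Q], so Q(γ) = Q(√265, √43).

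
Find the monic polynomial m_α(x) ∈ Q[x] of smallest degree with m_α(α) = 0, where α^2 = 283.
m_α(x) = x^2 - 283

α satisfies α^2 - 283 = 0, so x^2 - 283 annihilates α. Since d = 283 is squarefree and ≠ 1, it is not a perfect square in Q, so x^2 - 283 has no rational root and is therefore irreducible over Q (a degree-2 polynomial over a field is irreducible iff it has no root). Hence m_α(x) = x^2 - 283.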